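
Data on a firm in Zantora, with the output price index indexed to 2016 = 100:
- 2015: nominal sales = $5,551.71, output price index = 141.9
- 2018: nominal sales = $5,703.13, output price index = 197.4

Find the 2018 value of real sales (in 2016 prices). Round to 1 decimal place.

$2,889.1

Real sales = Nominal / (output price index/100) = 5703.13 / 1.974 = 2889.12.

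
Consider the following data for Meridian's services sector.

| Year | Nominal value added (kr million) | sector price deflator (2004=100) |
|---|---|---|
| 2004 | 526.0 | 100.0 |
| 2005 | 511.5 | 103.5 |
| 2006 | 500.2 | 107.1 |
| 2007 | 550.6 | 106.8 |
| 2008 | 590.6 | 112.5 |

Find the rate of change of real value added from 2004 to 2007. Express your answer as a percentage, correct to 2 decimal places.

-1.99%

Real value added 2004 = 526.0/1.000 = 526.00.
Real value added 2007 = 550.6/1.068 = 515.54.
Change = 515.54/526.00 − 1 = -0.0199.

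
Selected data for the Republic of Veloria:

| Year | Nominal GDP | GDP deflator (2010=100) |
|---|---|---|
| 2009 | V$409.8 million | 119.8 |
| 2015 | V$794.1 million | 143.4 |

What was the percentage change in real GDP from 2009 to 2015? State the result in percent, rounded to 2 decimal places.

61.89%

Real GDP 2009 = 409.8 / 1.198 = 342.07.
Real GDP 2015 = 794.1 / 1.434 = 553.77.
Real growth = 553.77 / 342.07 − 1 = 0.6189.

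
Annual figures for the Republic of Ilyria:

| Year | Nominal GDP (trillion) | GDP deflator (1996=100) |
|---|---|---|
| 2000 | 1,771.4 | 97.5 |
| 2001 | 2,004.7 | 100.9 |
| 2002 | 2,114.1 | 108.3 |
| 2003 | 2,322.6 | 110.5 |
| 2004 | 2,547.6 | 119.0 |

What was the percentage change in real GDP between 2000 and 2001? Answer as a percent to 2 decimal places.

Real GDP 2000 = 1771.4/0.975 = 1816.82.
Real GDP 2001 = 2004.7/1.009 = 1986.82.
Change = 1986.82/1816.82 − 1 = 0.0936.

9.36%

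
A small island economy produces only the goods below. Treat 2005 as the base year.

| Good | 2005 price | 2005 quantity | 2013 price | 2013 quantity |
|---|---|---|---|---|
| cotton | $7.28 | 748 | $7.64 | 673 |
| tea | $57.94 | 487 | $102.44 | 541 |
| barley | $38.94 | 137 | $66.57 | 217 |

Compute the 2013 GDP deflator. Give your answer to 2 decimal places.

Nominal GDP 2013 = 7.64·673 + 102.44·541 + 66.57·217 = 75007.45.
Real GDP 2013 (at 2005 prices) = 7.28·673 + 57.94·541 + 38.94·217 = 44694.96.
Deflator = Nominal/Real × 100 = 75007.45/44694.96 × 100 = 167.821.

167.82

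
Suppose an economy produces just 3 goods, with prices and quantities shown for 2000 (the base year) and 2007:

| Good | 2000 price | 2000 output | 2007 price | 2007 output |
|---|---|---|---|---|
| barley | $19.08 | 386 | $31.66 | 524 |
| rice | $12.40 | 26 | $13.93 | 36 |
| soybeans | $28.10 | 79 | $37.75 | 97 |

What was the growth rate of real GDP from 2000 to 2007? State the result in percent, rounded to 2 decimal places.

32.93%

Real GDP 2000 = Nominal GDP 2000 = 19.08·386 + 12.40·26 + 28.10·79 = 9907.18.
Real GDP 2007 (at 2000 prices) = 19.08·524 + 12.40·36 + 28.10·97 = 13170.02.
Real growth = 13170.02/9907.18 − 1 = 0.3293.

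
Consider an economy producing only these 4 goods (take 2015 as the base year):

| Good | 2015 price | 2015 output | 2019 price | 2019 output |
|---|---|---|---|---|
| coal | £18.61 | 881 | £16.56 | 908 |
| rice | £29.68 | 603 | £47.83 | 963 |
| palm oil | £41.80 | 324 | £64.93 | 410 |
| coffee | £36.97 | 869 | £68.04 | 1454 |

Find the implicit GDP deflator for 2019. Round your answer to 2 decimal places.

160.39

Nominal GDP 2019 = 16.56·908 + 47.83·963 + 64.93·410 + 68.04·1454 = 186648.23.
Real GDP 2019 (at 2015 prices) = 18.61·908 + 29.68·963 + 41.80·410 + 36.97·1454 = 116372.10.
Deflator = Nominal/Real × 100 = 186648.23/116372.10 × 100 = 160.389.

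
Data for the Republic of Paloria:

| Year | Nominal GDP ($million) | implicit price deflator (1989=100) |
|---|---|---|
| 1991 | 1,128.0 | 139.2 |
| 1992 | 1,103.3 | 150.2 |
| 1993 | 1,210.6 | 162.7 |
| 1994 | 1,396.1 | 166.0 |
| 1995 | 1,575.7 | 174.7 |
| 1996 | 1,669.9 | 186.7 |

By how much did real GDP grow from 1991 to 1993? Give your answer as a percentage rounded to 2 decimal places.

Real GDP 1991 = 1128.0/1.392 = 810.34.
Real GDP 1993 = 1210.6/1.627 = 744.07.
Change = 744.07/810.34 − 1 = -0.0818.

-8.18%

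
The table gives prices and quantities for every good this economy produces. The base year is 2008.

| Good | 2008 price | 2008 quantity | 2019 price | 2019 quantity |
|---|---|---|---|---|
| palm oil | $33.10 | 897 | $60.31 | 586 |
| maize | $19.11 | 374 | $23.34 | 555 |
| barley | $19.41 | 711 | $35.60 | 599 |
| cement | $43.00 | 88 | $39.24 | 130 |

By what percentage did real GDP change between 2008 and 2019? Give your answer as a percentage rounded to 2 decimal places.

Real GDP 2008 = Nominal GDP 2008 = 33.10·897 + 19.11·374 + 19.41·711 + 43.00·88 = 54422.35.
Real GDP 2019 (at 2008 prices) = 33.10·586 + 19.11·555 + 19.41·599 + 43.00·130 = 47219.24.
Real growth = 47219.24/54422.35 − 1 = -0.1324.

-13.24%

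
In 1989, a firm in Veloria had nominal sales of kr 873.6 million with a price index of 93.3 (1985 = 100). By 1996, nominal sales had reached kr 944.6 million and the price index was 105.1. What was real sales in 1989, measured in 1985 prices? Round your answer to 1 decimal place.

Real sales = Nominal / (price index/100) = 873.6 / 0.933 = 936.33.

kr 936.3 million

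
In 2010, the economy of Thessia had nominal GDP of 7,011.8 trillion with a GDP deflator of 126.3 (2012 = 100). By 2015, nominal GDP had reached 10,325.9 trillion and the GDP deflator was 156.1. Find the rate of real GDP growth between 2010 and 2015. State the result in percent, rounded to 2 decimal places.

Deflate each year: 2010 → 7011.8/1.263 = 5551.70; 2015 → 10325.9/1.561 = 6614.93.
So real GDP changed by 6614.93/5551.70 − 1 = 0.1915, i.e. 19.15%.

19.15%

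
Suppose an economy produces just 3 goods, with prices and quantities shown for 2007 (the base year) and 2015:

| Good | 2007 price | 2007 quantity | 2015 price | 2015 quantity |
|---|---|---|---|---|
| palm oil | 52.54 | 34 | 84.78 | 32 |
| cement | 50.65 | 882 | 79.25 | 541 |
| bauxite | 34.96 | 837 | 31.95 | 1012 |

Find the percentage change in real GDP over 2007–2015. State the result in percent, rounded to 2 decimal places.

-14.87%

Real GDP 2007 = Nominal GDP 2007 = 52.54·34 + 50.65·882 + 34.96·837 = 75721.18.
Real GDP 2015 (at 2007 prices) = 52.54·32 + 50.65·541 + 34.96·1012 = 64462.45.
Real growth = 64462.45/75721.18 − 1 = -0.1487.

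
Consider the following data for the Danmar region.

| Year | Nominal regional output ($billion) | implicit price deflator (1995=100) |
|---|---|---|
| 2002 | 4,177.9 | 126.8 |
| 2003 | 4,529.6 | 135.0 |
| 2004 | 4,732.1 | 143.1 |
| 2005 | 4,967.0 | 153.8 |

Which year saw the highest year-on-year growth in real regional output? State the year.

2003

2003: real = 4529.6/1.350 = 3355.26; growth vs 2002 (3294.87) = 1.83%.
2004: real = 4732.1/1.431 = 3306.85; growth vs 2003 (3355.26) = -1.44%.
2005: real = 4967.0/1.538 = 3229.52; growth vs 2004 (3306.85) = -2.34%.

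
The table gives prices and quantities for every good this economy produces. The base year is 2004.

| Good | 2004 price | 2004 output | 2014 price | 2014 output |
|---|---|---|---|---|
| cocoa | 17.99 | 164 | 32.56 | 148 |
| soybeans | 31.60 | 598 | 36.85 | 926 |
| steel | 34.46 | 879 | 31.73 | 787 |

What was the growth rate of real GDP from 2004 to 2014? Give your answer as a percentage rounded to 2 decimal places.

Real GDP 2004 = Nominal GDP 2004 = 17.99·164 + 31.60·598 + 34.46·879 = 52137.50.
Real GDP 2014 (at 2004 prices) = 17.99·148 + 31.60·926 + 34.46·787 = 59044.14.
Real growth = 59044.14/52137.50 − 1 = 0.1325.

13.25%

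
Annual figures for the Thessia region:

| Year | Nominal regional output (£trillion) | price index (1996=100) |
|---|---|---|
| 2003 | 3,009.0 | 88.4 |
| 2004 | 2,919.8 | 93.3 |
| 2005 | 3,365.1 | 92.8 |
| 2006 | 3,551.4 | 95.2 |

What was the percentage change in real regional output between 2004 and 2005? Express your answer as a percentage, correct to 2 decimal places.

15.87%

Real regional output 2004 = 2919.8/0.933 = 3129.47.
Real regional output 2005 = 3365.1/0.928 = 3626.19.
Change = 3626.19/3129.47 − 1 = 0.1587.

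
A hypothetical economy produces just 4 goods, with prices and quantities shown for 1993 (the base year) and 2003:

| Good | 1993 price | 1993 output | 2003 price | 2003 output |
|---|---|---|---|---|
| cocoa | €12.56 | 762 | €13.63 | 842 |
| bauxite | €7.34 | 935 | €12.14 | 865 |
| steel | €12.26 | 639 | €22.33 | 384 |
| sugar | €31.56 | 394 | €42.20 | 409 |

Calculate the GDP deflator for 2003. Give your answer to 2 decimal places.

Nominal GDP 2003 = 13.63·842 + 12.14·865 + 22.33·384 + 42.20·409 = 47812.08.
Real GDP 2003 (at 1993 prices) = 12.56·842 + 7.34·865 + 12.26·384 + 31.56·409 = 34540.50.
Deflator = Nominal/Real × 100 = 47812.08/34540.50 × 100 = 138.423.

138.42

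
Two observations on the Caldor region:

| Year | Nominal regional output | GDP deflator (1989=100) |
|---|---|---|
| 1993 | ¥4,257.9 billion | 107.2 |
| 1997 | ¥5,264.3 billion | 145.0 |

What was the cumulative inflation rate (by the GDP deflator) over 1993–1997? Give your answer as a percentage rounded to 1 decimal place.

35.3%

Price-level change = 145.0 / 107.2 − 1 = 0.3526.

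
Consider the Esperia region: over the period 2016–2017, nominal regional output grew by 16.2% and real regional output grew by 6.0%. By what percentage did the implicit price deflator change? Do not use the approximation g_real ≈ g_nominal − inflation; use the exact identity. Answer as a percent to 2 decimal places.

(1 + g_nom) = (1 + g_real)(1 + π), so π = 1.1620 / 1.0600 − 1 = 0.09623.

9.62%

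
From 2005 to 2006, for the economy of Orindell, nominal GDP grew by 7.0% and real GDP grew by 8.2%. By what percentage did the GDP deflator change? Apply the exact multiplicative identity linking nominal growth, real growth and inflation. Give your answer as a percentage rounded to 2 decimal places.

(1 + g_nom) = (1 + g_real)(1 + π), so π = 1.0700 / 1.0820 − 1 = -0.01109.

-1.11%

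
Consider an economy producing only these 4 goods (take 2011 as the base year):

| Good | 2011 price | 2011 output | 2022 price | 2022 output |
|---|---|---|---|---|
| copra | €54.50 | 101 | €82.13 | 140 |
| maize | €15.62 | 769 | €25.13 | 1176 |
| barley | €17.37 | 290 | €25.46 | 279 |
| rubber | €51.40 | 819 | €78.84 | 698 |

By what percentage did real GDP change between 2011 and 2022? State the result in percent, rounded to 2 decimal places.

3.21%

Real GDP 2011 = Nominal GDP 2011 = 54.50·101 + 15.62·769 + 17.37·290 + 51.40·819 = 64650.18.
Real GDP 2022 (at 2011 prices) = 54.50·140 + 15.62·1176 + 17.37·279 + 51.40·698 = 66722.55.
Real growth = 66722.55/64650.18 − 1 = 0.0321.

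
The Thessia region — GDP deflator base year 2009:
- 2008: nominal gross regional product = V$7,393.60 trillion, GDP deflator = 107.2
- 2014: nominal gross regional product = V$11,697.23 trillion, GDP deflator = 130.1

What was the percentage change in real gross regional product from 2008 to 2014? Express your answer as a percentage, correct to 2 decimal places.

30.36%

Deflate each year: 2008 → 7393.60/1.072 = 6897.01; 2014 → 11697.23/1.301 = 8990.95.
So real gross regional product changed by 8990.95/6897.01 − 1 = 0.3036, i.e. 30.36%.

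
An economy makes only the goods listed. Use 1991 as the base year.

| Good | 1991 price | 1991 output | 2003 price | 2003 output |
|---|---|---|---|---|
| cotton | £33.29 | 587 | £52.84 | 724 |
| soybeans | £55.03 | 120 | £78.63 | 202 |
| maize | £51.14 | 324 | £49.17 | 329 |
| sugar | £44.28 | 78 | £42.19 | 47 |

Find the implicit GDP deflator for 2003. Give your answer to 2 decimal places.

133.58

Nominal GDP 2003 = 52.84·724 + 78.63·202 + 49.17·329 + 42.19·47 = 72299.28.
Real GDP 2003 (at 1991 prices) = 33.29·724 + 55.03·202 + 51.14·329 + 44.28·47 = 54124.24.
Deflator = Nominal/Real × 100 = 72299.28/54124.24 × 100 = 133.580.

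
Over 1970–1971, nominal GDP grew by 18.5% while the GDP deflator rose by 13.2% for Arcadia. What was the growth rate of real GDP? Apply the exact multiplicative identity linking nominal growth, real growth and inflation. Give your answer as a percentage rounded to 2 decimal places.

4.68%

(1 + g_nom) = (1 + g_real)(1 + π), so g_real = 1.1850 / 1.1320 − 1 = 0.04682.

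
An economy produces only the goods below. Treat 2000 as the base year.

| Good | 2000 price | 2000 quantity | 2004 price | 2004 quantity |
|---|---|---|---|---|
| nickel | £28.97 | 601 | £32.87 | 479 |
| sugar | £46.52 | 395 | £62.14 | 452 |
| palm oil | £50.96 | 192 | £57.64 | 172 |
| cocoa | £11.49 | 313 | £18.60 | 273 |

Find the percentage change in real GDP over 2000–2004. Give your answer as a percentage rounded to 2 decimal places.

-4.80%

Real GDP 2000 = Nominal GDP 2000 = 28.97·601 + 46.52·395 + 50.96·192 + 11.49·313 = 49167.06.
Real GDP 2004 (at 2000 prices) = 28.97·479 + 46.52·452 + 50.96·172 + 11.49·273 = 46805.56.
Real growth = 46805.56/49167.06 − 1 = -0.0480.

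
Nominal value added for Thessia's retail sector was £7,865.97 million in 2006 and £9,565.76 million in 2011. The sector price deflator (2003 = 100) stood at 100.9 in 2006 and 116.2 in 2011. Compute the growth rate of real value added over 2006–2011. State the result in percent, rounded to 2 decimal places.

Deflate each year: 2006 → 7865.97/1.009 = 7795.81; 2011 → 9565.76/1.162 = 8232.15.
So real value added changed by 8232.15/7795.81 − 1 = 0.0560, i.e. 5.60%.

5.60%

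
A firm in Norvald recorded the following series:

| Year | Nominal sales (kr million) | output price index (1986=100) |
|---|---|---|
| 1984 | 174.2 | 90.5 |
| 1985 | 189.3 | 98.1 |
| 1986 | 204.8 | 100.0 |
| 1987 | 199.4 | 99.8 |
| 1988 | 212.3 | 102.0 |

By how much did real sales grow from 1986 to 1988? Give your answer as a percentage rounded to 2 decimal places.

1.63%

Real sales 1986 = 204.8/1.000 = 204.80.
Real sales 1988 = 212.3/1.020 = 208.14.
Change = 208.14/204.80 − 1 = 0.0163.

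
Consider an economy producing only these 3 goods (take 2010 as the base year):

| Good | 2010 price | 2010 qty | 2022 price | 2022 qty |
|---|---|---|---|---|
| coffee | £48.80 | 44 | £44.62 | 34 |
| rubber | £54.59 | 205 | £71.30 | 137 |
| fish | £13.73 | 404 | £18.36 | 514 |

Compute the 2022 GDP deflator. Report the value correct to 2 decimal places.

127.95

Nominal GDP 2022 = 44.62·34 + 71.30·137 + 18.36·514 = 20722.22.
Real GDP 2022 (at 2010 prices) = 48.80·34 + 54.59·137 + 13.73·514 = 16195.25.
Deflator = Nominal/Real × 100 = 20722.22/16195.25 × 100 = 127.952.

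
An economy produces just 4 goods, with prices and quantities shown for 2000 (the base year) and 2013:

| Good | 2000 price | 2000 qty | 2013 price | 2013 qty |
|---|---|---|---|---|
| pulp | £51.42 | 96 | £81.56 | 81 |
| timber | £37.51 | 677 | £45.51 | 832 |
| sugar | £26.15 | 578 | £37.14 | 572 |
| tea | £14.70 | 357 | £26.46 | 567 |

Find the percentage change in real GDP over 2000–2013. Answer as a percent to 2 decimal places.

Real GDP 2000 = Nominal GDP 2000 = 51.42·96 + 37.51·677 + 26.15·578 + 14.70·357 = 50693.19.
Real GDP 2013 (at 2000 prices) = 51.42·81 + 37.51·832 + 26.15·572 + 14.70·567 = 58666.04.
Real growth = 58666.04/50693.19 − 1 = 0.1573.

15.73%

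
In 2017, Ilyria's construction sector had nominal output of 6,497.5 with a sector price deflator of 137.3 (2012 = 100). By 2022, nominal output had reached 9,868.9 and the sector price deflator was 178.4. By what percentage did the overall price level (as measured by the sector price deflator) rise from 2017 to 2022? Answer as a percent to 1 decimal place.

Price-level change = 178.4 / 137.3 − 1 = 0.2993.

29.9%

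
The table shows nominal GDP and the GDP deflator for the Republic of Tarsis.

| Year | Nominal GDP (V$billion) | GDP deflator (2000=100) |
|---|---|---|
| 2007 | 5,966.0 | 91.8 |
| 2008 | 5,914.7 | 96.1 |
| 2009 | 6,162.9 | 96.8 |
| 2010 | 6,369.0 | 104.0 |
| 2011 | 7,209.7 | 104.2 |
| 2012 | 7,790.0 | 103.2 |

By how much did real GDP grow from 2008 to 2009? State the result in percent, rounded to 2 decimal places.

3.44%

Real GDP 2008 = 5914.7/0.961 = 6154.73.
Real GDP 2009 = 6162.9/0.968 = 6366.63.
Change = 6366.63/6154.73 − 1 = 0.0344.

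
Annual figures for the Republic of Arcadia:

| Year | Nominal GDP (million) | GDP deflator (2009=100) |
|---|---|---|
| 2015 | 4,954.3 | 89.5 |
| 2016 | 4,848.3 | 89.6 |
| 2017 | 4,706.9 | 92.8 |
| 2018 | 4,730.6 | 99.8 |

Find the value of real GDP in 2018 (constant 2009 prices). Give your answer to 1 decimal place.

Real GDP 2018 = 4730.6 / 0.998 = 4740.08.

4,740.1 million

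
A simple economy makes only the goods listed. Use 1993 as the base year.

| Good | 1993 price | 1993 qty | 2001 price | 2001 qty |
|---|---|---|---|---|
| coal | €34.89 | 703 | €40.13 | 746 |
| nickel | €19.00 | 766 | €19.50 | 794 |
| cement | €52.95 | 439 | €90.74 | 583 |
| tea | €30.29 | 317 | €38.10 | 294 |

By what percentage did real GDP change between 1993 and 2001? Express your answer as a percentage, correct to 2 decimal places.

12.46%

Real GDP 1993 = Nominal GDP 1993 = 34.89·703 + 19.00·766 + 52.95·439 + 30.29·317 = 71928.65.
Real GDP 2001 (at 1993 prices) = 34.89·746 + 19.00·794 + 52.95·583 + 30.29·294 = 80889.05.
Real growth = 80889.05/71928.65 − 1 = 0.1246.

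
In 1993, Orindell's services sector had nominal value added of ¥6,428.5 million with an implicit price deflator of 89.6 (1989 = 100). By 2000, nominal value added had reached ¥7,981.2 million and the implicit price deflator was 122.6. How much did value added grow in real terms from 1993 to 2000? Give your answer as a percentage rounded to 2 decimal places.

Real value added 1993 = 6428.5 / 0.896 = 7174.67.
Real value added 2000 = 7981.2 / 1.226 = 6509.95.
Real growth = 6509.95 / 7174.67 − 1 = -0.0926.

-9.26%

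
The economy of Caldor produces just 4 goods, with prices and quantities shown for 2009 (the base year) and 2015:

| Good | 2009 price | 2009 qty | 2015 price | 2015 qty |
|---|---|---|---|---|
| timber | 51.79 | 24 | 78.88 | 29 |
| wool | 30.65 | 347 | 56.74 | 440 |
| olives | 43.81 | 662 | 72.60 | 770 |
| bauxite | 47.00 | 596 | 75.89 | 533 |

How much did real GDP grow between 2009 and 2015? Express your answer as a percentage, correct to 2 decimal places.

Real GDP 2009 = Nominal GDP 2009 = 51.79·24 + 30.65·347 + 43.81·662 + 47.00·596 = 68892.73.
Real GDP 2015 (at 2009 prices) = 51.79·29 + 30.65·440 + 43.81·770 + 47.00·533 = 73772.61.
Real growth = 73772.61/68892.73 − 1 = 0.0708.

7.08%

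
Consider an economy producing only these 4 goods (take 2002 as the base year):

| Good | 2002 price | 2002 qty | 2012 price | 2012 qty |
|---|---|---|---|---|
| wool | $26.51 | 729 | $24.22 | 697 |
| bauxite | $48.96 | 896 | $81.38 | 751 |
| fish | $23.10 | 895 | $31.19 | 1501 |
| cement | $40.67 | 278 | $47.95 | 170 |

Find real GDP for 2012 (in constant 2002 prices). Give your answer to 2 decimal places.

Real GDP 2012 = Σ (p_2002 × q_2012) = 26.51·697 + 48.96·751 + 23.10·1501 + 40.67·170 = 96833.43.

$96833.43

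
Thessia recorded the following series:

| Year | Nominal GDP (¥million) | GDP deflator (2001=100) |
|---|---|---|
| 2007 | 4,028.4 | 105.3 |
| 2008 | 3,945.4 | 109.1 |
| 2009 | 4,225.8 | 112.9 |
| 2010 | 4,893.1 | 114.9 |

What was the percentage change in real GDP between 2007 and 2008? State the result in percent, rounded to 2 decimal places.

-5.47%

Real GDP 2007 = 4028.4/1.053 = 3825.64.
Real GDP 2008 = 3945.4/1.091 = 3616.32.
Change = 3616.32/3825.64 − 1 = -0.0547.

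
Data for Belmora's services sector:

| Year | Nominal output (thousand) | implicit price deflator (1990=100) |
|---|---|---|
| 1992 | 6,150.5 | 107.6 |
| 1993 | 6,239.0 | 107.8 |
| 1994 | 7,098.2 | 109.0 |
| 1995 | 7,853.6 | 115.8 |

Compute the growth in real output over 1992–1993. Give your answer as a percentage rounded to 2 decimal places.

1.25%

Real output 1992 = 6150.5/1.076 = 5716.08.
Real output 1993 = 6239.0/1.078 = 5787.57.
Change = 5787.57/5716.08 − 1 = 0.0125.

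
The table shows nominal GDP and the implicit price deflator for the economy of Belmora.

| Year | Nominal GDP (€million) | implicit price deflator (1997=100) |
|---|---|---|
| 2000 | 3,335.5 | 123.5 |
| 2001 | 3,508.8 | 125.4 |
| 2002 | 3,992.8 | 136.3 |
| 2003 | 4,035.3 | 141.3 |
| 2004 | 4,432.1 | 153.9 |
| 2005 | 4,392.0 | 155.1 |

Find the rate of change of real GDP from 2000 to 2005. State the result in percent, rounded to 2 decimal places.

Real GDP 2000 = 3335.5/1.235 = 2700.81.
Real GDP 2005 = 4392.0/1.551 = 2831.72.
Change = 2831.72/2700.81 − 1 = 0.0485.

4.85%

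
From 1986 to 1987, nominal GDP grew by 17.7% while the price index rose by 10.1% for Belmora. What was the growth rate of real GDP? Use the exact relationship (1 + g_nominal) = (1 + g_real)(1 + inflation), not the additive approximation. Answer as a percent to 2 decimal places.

(1 + g_nom) = (1 + g_real)(1 + π), so g_real = 1.1770 / 1.1010 − 1 = 0.06903.

6.90%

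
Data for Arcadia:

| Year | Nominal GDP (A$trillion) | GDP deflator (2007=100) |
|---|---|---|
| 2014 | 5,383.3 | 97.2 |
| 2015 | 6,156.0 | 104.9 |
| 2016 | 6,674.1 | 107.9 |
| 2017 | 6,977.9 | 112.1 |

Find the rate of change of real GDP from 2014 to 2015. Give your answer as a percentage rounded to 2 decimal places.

5.96%

Real GDP 2014 = 5383.3/0.972 = 5538.37.
Real GDP 2015 = 6156.0/1.049 = 5868.45.
Change = 5868.45/5538.37 − 1 = 0.0596.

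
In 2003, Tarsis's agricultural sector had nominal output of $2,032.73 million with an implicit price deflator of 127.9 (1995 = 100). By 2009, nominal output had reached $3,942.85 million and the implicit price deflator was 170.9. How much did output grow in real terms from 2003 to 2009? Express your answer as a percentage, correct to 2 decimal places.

45.16%

Real output 2003 = 2032.73 / 1.279 = 1589.31.
Real output 2009 = 3942.85 / 1.709 = 2307.11.
Real growth = 2307.11 / 1589.31 − 1 = 0.4516.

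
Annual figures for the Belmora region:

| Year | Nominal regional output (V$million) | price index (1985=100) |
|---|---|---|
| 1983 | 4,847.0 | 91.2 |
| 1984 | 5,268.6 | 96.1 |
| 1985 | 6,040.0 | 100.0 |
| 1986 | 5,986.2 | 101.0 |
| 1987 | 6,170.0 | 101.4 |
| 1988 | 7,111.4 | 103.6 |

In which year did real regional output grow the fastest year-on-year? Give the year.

1988

1984: real = 5268.6/0.961 = 5482.41; growth vs 1983 (5314.69) = 3.16%.
1985: real = 6040.0/1.000 = 6040.00; growth vs 1984 (5482.41) = 10.17%.
1986: real = 5986.2/1.010 = 5926.93; growth vs 1985 (6040.00) = -1.87%.
1987: real = 6170.0/1.014 = 6084.81; growth vs 1986 (5926.93) = 2.66%.
1988: real = 7111.4/1.036 = 6864.29; growth vs 1987 (6084.81) = 12.81%.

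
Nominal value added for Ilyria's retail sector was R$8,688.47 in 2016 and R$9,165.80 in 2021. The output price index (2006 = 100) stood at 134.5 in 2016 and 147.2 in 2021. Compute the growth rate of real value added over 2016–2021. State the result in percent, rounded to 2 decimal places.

-3.61%

Deflate each year: 2016 → 8688.47/1.345 = 6459.83; 2021 → 9165.80/1.472 = 6226.77.
So real value added changed by 6226.77/6459.83 − 1 = -0.0361, i.e. -3.61%.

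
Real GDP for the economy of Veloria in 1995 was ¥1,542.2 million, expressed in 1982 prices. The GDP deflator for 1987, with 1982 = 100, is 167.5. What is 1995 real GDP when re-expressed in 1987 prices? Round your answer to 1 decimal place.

¥2,583.2 million

Real GDP in 1987 prices = Real GDP in 1982 prices × (P_1987/P_1982) = 1542.2 × 1.675 = 2583.19.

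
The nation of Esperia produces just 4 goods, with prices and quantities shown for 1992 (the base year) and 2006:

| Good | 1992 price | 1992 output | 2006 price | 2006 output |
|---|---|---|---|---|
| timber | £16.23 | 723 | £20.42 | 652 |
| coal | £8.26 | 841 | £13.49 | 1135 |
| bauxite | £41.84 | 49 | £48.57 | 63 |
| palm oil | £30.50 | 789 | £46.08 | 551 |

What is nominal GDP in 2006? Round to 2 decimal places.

Nominal GDP 2006 = Σ (p_2006 × q_2006) = 20.42·652 + 13.49·1135 + 48.57·63 + 46.08·551 = 57074.98.

£57074.98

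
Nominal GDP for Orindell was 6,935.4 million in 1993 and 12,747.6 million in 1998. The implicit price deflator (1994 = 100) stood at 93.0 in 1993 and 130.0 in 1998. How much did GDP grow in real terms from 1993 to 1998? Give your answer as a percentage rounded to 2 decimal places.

31.49%

Real GDP 1993 = 6935.4 / 0.930 = 7457.42.
Real GDP 1998 = 12747.6 / 1.300 = 9805.85.
Real growth = 9805.85 / 7457.42 − 1 = 0.3149.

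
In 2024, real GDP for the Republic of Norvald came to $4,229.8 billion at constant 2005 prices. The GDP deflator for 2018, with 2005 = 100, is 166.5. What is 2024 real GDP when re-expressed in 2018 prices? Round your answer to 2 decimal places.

$7,042.62 billion

Real GDP in 2018 prices = Real GDP in 2005 prices × (P_2018/P_2005) = 4229.8 × 1.665 = 7042.62.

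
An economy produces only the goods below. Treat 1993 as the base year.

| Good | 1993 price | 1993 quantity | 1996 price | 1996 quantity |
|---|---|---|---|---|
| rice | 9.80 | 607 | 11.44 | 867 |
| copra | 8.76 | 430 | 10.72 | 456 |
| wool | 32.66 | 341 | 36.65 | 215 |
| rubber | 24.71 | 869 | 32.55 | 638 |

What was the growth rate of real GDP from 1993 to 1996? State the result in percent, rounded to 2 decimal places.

Real GDP 1993 = Nominal GDP 1993 = 9.80·607 + 8.76·430 + 32.66·341 + 24.71·869 = 42325.45.
Real GDP 1996 (at 1993 prices) = 9.80·867 + 8.76·456 + 32.66·215 + 24.71·638 = 35278.04.
Real growth = 35278.04/42325.45 − 1 = -0.1665.

-16.65%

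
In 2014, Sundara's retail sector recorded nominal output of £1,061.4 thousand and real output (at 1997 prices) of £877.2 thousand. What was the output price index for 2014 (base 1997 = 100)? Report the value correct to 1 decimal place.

output price index = (Nominal / Real) × 100 = 1061.4 / 877.2 × 100 = 121.00.

121.0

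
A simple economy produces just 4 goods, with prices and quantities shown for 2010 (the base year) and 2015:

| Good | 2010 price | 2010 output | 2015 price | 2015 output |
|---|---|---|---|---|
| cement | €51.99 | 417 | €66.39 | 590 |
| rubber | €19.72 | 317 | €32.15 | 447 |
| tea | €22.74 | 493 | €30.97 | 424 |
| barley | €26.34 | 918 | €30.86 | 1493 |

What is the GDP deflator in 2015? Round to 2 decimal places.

127.46

Nominal GDP 2015 = 66.39·590 + 32.15·447 + 30.97·424 + 30.86·1493 = 112746.41.
Real GDP 2015 (at 2010 prices) = 51.99·590 + 19.72·447 + 22.74·424 + 26.34·1493 = 88456.32.
Deflator = Nominal/Real × 100 = 112746.41/88456.32 × 100 = 127.460.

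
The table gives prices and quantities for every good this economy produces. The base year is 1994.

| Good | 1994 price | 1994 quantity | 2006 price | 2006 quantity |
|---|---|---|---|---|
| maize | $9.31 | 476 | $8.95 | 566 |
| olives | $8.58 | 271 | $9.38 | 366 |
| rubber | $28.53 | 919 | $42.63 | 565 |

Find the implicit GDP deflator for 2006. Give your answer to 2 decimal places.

132.84

Nominal GDP 2006 = 8.95·566 + 9.38·366 + 42.63·565 = 32584.73.
Real GDP 2006 (at 1994 prices) = 9.31·566 + 8.58·366 + 28.53·565 = 24529.19.
Deflator = Nominal/Real × 100 = 32584.73/24529.19 × 100 = 132.841.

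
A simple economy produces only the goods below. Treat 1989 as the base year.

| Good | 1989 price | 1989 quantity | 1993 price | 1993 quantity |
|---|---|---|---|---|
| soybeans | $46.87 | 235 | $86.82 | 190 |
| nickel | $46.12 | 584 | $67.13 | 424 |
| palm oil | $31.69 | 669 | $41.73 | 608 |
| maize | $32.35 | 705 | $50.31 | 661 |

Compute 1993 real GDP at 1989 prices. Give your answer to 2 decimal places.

$69111.05

Real GDP 1993 = Σ (p_1989 × q_1993) = 46.87·190 + 46.12·424 + 31.69·608 + 32.35·661 = 69111.05.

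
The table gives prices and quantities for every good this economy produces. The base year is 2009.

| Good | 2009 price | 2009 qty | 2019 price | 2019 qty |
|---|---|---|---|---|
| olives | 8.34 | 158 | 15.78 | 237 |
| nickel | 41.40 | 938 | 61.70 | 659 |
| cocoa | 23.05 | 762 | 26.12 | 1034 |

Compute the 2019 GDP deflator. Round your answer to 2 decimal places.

134.50

Nominal GDP 2019 = 15.78·237 + 61.70·659 + 26.12·1034 = 71408.24.
Real GDP 2019 (at 2009 prices) = 8.34·237 + 41.40·659 + 23.05·1034 = 53092.88.
Deflator = Nominal/Real × 100 = 71408.24/53092.88 × 100 = 134.497.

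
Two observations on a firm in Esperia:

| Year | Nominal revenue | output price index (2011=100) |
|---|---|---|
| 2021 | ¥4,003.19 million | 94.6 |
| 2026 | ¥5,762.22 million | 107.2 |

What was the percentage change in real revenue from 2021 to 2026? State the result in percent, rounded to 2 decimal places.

27.02%

Real revenue 2021 = 4003.19 / 0.946 = 4231.70.
Real revenue 2026 = 5762.22 / 1.072 = 5375.21.
Real growth = 5375.21 / 4231.70 − 1 = 0.2702.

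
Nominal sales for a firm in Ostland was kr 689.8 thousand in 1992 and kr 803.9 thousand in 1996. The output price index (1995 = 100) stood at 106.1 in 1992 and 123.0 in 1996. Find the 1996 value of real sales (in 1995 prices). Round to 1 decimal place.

Real sales = Nominal / (output price index/100) = 803.9 / 1.230 = 653.58.

kr 653.6 thousand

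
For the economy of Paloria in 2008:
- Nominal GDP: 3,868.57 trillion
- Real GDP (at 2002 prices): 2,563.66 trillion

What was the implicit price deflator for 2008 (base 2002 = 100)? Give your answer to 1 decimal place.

150.9

implicit price deflator = (Nominal / Real) × 100 = 3868.57 / 2563.66 × 100 = 150.90.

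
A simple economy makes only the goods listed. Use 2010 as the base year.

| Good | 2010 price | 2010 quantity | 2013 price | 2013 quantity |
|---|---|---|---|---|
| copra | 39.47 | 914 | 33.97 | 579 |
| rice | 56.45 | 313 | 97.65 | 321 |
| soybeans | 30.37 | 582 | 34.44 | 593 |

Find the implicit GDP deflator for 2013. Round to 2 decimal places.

Nominal GDP 2013 = 33.97·579 + 97.65·321 + 34.44·593 = 71437.20.
Real GDP 2013 (at 2010 prices) = 39.47·579 + 56.45·321 + 30.37·593 = 58982.99.
Deflator = Nominal/Real × 100 = 71437.20/58982.99 × 100 = 121.115.

121.11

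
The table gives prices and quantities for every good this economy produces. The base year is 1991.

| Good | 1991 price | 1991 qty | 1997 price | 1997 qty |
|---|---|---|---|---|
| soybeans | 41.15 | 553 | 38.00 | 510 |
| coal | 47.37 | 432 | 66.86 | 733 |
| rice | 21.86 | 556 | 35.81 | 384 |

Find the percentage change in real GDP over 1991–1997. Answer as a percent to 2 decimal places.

15.76%

Real GDP 1991 = Nominal GDP 1991 = 41.15·553 + 47.37·432 + 21.86·556 = 55373.95.
Real GDP 1997 (at 1991 prices) = 41.15·510 + 47.37·733 + 21.86·384 = 64102.95.
Real growth = 64102.95/55373.95 − 1 = 0.1576.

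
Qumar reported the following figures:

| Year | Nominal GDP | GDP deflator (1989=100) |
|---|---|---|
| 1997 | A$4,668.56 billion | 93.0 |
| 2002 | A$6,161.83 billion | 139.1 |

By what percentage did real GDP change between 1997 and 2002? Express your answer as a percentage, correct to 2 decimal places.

Real GDP 1997 = 4668.56 / 0.930 = 5019.96.
Real GDP 2002 = 6161.83 / 1.391 = 4429.78.
Real growth = 4429.78 / 5019.96 − 1 = -0.1176.

-11.76%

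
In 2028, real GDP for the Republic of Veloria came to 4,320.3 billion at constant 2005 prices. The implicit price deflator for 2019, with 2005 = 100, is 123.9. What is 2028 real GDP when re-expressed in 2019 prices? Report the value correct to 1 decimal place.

Real GDP in 2019 prices = Real GDP in 2005 prices × (P_2019/P_2005) = 4320.3 × 1.239 = 5352.85.

5,352.9 billion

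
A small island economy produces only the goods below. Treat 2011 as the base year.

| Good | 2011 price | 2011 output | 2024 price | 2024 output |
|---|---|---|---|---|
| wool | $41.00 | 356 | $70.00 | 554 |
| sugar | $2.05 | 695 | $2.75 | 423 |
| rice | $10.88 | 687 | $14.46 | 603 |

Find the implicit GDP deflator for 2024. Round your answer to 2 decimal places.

161.45

Nominal GDP 2024 = 70.00·554 + 2.75·423 + 14.46·603 = 48662.63.
Real GDP 2024 (at 2011 prices) = 41.00·554 + 2.05·423 + 10.88·603 = 30141.79.
Deflator = Nominal/Real × 100 = 48662.63/30141.79 × 100 = 161.446.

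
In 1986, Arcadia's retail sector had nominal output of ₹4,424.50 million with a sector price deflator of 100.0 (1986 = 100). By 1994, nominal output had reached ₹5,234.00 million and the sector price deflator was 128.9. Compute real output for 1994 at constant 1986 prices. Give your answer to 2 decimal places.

₹4,060.51 million

Real output = Nominal / (sector price deflator/100) = 5234.00 / 1.289 = 4060.51.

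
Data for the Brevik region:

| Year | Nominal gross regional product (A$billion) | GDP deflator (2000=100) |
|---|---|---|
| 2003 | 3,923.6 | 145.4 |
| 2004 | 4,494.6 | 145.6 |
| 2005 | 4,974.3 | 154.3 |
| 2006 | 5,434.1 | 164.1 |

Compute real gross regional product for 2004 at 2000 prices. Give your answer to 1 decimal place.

A$3,087.0 billion

Real gross regional product 2004 = 4494.6 / 1.456 = 3086.95.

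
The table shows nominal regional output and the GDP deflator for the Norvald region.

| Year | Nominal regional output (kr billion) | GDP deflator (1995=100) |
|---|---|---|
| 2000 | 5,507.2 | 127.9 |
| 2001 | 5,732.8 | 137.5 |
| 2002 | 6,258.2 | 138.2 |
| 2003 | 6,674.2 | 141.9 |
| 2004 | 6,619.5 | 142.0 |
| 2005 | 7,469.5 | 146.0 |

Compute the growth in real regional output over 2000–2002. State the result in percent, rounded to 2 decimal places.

5.17%

Real regional output 2000 = 5507.2/1.279 = 4305.86.
Real regional output 2002 = 6258.2/1.382 = 4528.36.
Change = 4528.36/4305.86 − 1 = 0.0517.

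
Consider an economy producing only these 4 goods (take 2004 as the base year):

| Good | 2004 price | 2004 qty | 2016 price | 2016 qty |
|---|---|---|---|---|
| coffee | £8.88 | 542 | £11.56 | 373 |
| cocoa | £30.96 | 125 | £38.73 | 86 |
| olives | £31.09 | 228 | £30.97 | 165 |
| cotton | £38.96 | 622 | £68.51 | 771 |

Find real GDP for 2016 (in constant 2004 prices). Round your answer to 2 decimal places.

£41142.81

Real GDP 2016 = Σ (p_2004 × q_2016) = 8.88·373 + 30.96·86 + 31.09·165 + 38.96·771 = 41142.81.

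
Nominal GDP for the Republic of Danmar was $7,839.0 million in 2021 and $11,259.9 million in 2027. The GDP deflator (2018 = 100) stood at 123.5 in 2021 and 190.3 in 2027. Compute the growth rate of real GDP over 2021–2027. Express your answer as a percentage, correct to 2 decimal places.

Real GDP 2021 = 7839.0 / 1.235 = 6347.37.
Real GDP 2027 = 11259.9 / 1.903 = 5916.92.
Real growth = 5916.92 / 6347.37 − 1 = -0.0678.

-6.78%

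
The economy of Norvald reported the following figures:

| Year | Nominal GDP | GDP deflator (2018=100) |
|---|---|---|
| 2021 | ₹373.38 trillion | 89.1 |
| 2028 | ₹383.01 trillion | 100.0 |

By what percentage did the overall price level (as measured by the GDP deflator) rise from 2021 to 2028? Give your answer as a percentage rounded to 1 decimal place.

Price-level change = 100.0 / 89.1 − 1 = 0.1223.

12.2%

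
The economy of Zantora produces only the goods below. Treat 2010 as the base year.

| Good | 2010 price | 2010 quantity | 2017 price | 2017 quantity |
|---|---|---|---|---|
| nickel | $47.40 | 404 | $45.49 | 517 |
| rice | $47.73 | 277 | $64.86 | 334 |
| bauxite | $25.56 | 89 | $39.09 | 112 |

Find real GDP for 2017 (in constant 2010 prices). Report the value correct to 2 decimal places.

Real GDP 2017 = Σ (p_2010 × q_2017) = 47.40·517 + 47.73·334 + 25.56·112 = 43310.34.

$43310.34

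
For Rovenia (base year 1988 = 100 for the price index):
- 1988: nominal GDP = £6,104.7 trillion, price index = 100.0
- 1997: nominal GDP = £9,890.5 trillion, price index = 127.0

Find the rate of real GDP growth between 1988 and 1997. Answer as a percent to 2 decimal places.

27.57%

Real GDP 1988 = 6104.7 / 1.000 = 6104.70.
Real GDP 1997 = 9890.5 / 1.270 = 7787.80.
Real growth = 7787.80 / 6104.70 − 1 = 0.2757.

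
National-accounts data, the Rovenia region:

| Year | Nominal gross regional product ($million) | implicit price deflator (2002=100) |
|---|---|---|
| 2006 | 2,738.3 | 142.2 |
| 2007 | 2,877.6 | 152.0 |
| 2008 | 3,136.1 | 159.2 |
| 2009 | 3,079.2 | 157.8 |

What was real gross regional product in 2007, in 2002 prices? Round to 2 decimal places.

Real gross regional product 2007 = 2877.6 / 1.520 = 1893.16.

$1,893.16 million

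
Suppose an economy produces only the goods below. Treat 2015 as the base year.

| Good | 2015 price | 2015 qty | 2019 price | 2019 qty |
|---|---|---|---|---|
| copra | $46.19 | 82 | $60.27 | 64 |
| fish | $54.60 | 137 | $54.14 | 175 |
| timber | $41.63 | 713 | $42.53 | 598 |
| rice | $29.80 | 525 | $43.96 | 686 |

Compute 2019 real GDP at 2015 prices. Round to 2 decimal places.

Real GDP 2019 = Σ (p_2015 × q_2019) = 46.19·64 + 54.60·175 + 41.63·598 + 29.80·686 = 57848.70.

$57848.70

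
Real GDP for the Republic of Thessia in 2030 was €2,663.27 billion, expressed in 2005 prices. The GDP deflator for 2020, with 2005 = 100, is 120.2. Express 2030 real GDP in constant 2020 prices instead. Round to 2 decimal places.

Real GDP in 2020 prices = Real GDP in 2005 prices × (P_2020/P_2005) = 2663.27 × 1.202 = 3201.25.

€3,201.25 billion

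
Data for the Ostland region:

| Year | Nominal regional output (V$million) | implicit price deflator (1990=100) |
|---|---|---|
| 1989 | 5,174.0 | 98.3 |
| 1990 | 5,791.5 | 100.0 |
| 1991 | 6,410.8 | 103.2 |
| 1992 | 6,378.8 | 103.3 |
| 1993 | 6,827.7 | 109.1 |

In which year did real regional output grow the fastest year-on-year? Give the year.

1990

1990: real = 5791.5/1.000 = 5791.50; growth vs 1989 (5263.48) = 10.03%.
1991: real = 6410.8/1.032 = 6212.02; growth vs 1990 (5791.50) = 7.26%.
1992: real = 6378.8/1.033 = 6175.02; growth vs 1991 (6212.02) = -0.60%.
1993: real = 6827.7/1.091 = 6258.20; growth vs 1992 (6175.02) = 1.35%.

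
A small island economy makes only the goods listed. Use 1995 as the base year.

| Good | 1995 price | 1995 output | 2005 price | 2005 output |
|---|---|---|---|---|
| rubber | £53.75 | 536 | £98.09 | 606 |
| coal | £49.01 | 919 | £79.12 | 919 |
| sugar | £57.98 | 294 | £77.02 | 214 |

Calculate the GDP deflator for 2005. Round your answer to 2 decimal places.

165.11

Nominal GDP 2005 = 98.09·606 + 79.12·919 + 77.02·214 = 148636.10.
Real GDP 2005 (at 1995 prices) = 53.75·606 + 49.01·919 + 57.98·214 = 90020.41.
Deflator = Nominal/Real × 100 = 148636.10/90020.41 × 100 = 165.114.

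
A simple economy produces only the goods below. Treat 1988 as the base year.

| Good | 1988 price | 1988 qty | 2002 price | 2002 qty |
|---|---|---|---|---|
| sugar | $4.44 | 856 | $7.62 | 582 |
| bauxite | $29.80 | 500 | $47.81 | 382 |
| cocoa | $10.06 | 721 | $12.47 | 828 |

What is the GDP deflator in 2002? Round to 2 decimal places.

148.10

Nominal GDP 2002 = 7.62·582 + 47.81·382 + 12.47·828 = 33023.42.
Real GDP 2002 (at 1988 prices) = 4.44·582 + 29.80·382 + 10.06·828 = 22297.36.
Deflator = Nominal/Real × 100 = 33023.42/22297.36 × 100 = 148.105.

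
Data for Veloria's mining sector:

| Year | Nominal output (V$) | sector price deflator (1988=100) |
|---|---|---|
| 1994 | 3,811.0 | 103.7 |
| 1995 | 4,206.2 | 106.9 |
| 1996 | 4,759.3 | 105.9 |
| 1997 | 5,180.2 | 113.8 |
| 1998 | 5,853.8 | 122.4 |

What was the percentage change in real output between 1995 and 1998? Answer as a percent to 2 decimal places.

Real output 1995 = 4206.2/1.069 = 3934.71.
Real output 1998 = 5853.8/1.224 = 4782.52.
Change = 4782.52/3934.71 − 1 = 0.2155.

21.55%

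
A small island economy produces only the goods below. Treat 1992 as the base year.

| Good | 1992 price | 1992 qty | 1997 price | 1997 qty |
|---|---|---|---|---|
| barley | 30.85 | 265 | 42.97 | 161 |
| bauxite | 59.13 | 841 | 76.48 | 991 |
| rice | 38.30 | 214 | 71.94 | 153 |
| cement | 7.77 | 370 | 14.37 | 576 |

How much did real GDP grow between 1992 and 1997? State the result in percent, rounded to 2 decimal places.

7.14%

Real GDP 1992 = Nominal GDP 1992 = 30.85·265 + 59.13·841 + 38.30·214 + 7.77·370 = 68974.68.
Real GDP 1997 (at 1992 prices) = 30.85·161 + 59.13·991 + 38.30·153 + 7.77·576 = 73900.10.
Real growth = 73900.10/68974.68 − 1 = 0.0714.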